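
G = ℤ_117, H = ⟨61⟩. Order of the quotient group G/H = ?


|⟨61⟩| = n / gcd(61, 117) = 117 / 1 = 117
H is normal (ℤ_117 is abelian).
|G/H| = |G| / |H| = 117 / 117 = 1

|G/H| = 1


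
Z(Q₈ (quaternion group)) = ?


Z(G) = {g ∈ G | gx = xg for all x ∈ G}
In Q₈ = {±1, ±i, ±j, ±k}, only ±1 commute with every element

Z(Q₈ (quaternion group)) = {1, -1}


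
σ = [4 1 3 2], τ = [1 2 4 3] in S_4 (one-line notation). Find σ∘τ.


σ∘τ: apply τ first, then σ
1 →τ 1 →σ 4
2 →τ 2 →σ 1
3 →τ 4 →σ 2
4 →τ 3 →σ 3

σ∘τ = [4 1 2 3]


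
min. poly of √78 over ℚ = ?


√78 satisfies x² - 78 = 0, irreducible over ℚ since 78 is squarefree

Minimal polynomial: x² - 78


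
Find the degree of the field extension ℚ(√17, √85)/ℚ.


[ℚ(√17,√85):ℚ] = [ℚ(√17,√85):ℚ(√17)]·[ℚ(√17):ℚ] = 2·2 = 4

[ℚ(√17, √85)/ℚ] = 4


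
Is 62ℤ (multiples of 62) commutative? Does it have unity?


62ℤ is a commutative ring under +,× but has no multiplicative identity (1 ∉ 62ℤ); it has no zero divisors, but without unity it is not an integral domain
Commutative: Yes
Integral domain: No
Has unity: No

62ℤ (multiples of 62): Commutative=Yes, Unity=No


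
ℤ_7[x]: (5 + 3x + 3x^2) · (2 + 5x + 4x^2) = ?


Expand and collect like terms; reduce coefficients mod 7:
x^0: 5·2 = 10 ≡ 3 (mod 7)
x^1: 5·5 + 3·2 = 31 ≡ 3 (mod 7)
x^2: 5·4 + 3·5 + 3·2 = 41 ≡ 6 (mod 7)
x^3: 3·4 + 3·5 = 27 ≡ 6 (mod 7)
x^4: 3·4 = 12 ≡ 5 (mod 7)
Result: 3 + 3x + 6x^2 + 6x^3 + 5x^4

f · g = 3 + 3x + 6x^2 + 6x^3 + 5x^4


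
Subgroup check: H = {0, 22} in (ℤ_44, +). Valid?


Subgroup test for H = {0, 22} in (ℤ_44, +):
(1) 0 ∈ H? Yes
(2) Closure: for all a,b ∈ H, (a+b) mod 44 ∈ H? Yes
(3) Inverses: for all a ∈ H, -a mod 44 ∈ H? Yes

Yes, H is a subgroup of ℤ_44


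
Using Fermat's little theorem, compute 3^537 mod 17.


Fermat's little theorem: if p is prime and gcd(a,p)=1, then a^(p-1) ≡ 1 (mod p)
p = 17 is prime, gcd(3,17) = 1
Reduce exponent: 537 mod 16 = 9
So 3^537 ≡ 3^9 (mod 17)
3^9 mod 17 = 14

3^537 ≡ 14 (mod 17)


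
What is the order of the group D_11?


|D_n| = 2n (n rotations and n reflections)
|D_11| = 2×11 = 22

|D_11| = 22


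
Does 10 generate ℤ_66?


g generates ℤ_n iff gcd(g, n) = 1
gcd(10, 66) = 2
Since gcd = 2 ≠ 1, ⟨10⟩ has order 33 < 66, so 10 is not a generator.

No, 10 does not generate ℤ_66


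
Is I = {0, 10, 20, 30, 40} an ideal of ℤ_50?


Check ideal conditions for I = {0, 10, 20, 30, 40} in ℤ_50:
(1) I is an additive subgroup? Yes
(2) For r ∈ ℤ_50 and a ∈ I: r·a ∈ I? Yes

Yes, I is an ideal of ℤ_50


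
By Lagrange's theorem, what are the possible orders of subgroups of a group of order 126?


Lagrange's theorem: |H| divides |G|
|G| = 126
Divisors of 126: 1, 2, 3, 6, 7, 9, 14, 18, 21, 42, 63, 126

Possible subgroup orders: {1, 2, 3, 6, 7, 9, 14, 18, 21, 42, 63, 126}


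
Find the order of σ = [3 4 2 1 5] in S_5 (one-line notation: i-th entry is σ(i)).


Cycle decomposition: (1 3 2 4)
Cycle lengths: 4
Order = lcm(4) = 4

ord(σ) = 4


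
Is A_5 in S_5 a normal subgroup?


H = A_5 in S_5
A_5 has index 2 in S_5, and every subgroup of index 2 is normal

Yes, normal subgroup


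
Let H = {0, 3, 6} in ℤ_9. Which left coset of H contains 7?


7 + H = {7 + h (mod 9) : h ∈ H}
7+0=7, 7+3=1, 7+6=4
7 + H = {1, 4, 7} = 1 + H

7 + H = {1, 4, 7}


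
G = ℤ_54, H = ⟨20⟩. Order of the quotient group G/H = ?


|⟨20⟩| = n / gcd(20, 54) = 54 / 2 = 27
H is normal (ℤ_54 is abelian).
|G/H| = |G| / |H| = 54 / 27 = 2

|G/H| = 2


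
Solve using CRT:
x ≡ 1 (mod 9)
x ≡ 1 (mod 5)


m₁ = 9, m₂ = 5, gcd = 1, so CRT applies. M = m₁·m₂ = 45
Let M₁ = M/m₁ = 5, M₂ = M/m₂ = 9
Find y₁ ≡ M₁⁻¹ (mod m₁): 5⁻¹ ≡ 2 (mod 9)
Find y₂ ≡ M₂⁻¹ (mod m₂): 9⁻¹ ≡ 4 (mod 5)
x = a₁·M₁·y₁ + a₂·M₂·y₂ = 1·5·2 + 1·9·4 = 46
Reduce mod 45: x ≡ 1
Check: 1 mod 9 = 1 ✓, 1 mod 5 = 1 ✓

x ≡ 1 (mod 45)


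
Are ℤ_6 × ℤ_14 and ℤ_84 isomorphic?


Comparing ℤ_6 × ℤ_14 and ℤ_84:
gcd(6,14) = 2 ≠ 1. Max element order in ℤ_6×ℤ_14 is lcm(6,14) = 42 < 84, so it has no element of order 84

No, ℤ_6 × ℤ_14 ≇ ℤ_84


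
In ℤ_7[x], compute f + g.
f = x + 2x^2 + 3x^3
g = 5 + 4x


Add coefficients mod 7:
x^0: 0 + 5 = 5 (mod 7)
x^1: 1 + 4 = 5 (mod 7)
x^2: 2 + 0 = 2 (mod 7)
x^3: 3 + 0 = 3 (mod 7)
Result: 5 + 5x + 2x^2 + 3x^3

f + g = 5 + 5x + 2x^2 + 3x^3


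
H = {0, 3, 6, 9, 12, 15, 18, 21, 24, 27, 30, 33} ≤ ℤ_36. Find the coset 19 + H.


19 + H = {19 + h (mod 36) : h ∈ H}
19+0=19, 19+3=22, 19+6=25, 19+9=28, 19+12=31, 19+15=34, 19+18=1, 19+21=4, 19+24=7, 19+27=10, 19+30=13, 19+33=16
19 + H = {1, 4, 7, 10, 13, 16, 19, 22, 25, 28, 31, 34} = 1 + H

19 + H = {1, 4, 7, 10, 13, 16, 19, 22, 25, 28, 31, 34}


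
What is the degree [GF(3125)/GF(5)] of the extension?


GF(3125) = GF(5^5), so the extension degree is 5

[GF(3125)/GF(5)] = 5


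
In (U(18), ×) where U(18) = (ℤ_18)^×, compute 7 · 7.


Operation: multiplication mod 18
7 · 7 = (a × b) mod 18 with a = 7, b = 7

7 · 7 = 13


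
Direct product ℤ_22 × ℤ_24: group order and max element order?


|ℤ_22 × ℤ_24| = 22 × 24 = 528
Max element order = lcm(22,24) = 264
Cyclic? No (gcd=2)

|ℤ_22×ℤ_24| = 528, max element order = 264


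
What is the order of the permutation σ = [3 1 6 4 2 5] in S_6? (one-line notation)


Cycle decomposition: (1 3 6 5 2)
Cycle lengths: 5
Order = lcm(5) = 5

ord(σ) = 5


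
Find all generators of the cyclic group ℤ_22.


g generates ℤ_n iff gcd(g,n) = 1
Prime factors of 22: 2, 11
Generators are g ∈ {1,...,21} not divisible by any of these primes.
Generators: {1, 3, 5, 7, 9, 13, 15, 17, 19, 21}
Number of generators = φ(22) = 10

Generators of ℤ_22 = {1, 3, 5, 7, 9, 13, 15, 17, 19, 21}


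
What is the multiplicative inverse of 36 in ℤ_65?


Use the extended Euclidean algorithm to write 1 = 36·s + 65·t; then s mod 65 is the inverse.
Euclidean algorithm:
  36 = 0·65 + 36
  65 = 1·36 + 29
  36 = 1·29 + 7
  29 = 4·7 + 1
  7 = 7·1 + 0
gcd(36,65) = 1
Back-substitution gives: 36·(-9) + 65·(5) = 1
So 36⁻¹ ≡ -9 ≡ 56 (mod 65)
Check: 36 × 56 = 2016 ≡ 1 (mod 65) ✓

36⁻¹ ≡ 56 (mod 65)


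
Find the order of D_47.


|D_n| = 2n (n rotations and n reflections)
|D_47| = 2×47 = 94

|D_47| = 94


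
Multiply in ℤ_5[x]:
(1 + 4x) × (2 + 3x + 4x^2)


Expand and collect like terms; reduce coefficients mod 5:
x^0: 1·2 = 2 ≡ 2 (mod 5)
x^1: 1·3 + 4·2 = 11 ≡ 1 (mod 5)
x^2: 1·4 + 4·3 = 16 ≡ 1 (mod 5)
x^3: 4·4 = 16 ≡ 1 (mod 5)
Result: 2 + x + x^2 + x^3

f · g = 2 + x + x^2 + x^3


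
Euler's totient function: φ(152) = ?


Factor n: 152 = 2^3 × 19
φ(n) = n · ∏(1 - 1/p) over distinct primes p | n
φ(152) = 152 · (1 - 1/2) · (1 - 1/19) = 72

φ(152) = 72


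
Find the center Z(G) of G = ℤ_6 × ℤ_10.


Z(G) = {g ∈ G | gx = xg for all x ∈ G}
Direct product of abelian groups is abelian, so Z(G) = G

Z(ℤ_6 × ℤ_10) = ℤ_6 × ℤ_10


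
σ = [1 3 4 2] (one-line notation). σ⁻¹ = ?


To find σ⁻¹, swap domain and range:
σ(1) = 1 → σ⁻¹(1) = 1
σ(2) = 3 → σ⁻¹(3) = 2
σ(3) = 4 → σ⁻¹(4) = 3
σ(4) = 2 → σ⁻¹(2) = 4

σ⁻¹ = [1 4 2 3]


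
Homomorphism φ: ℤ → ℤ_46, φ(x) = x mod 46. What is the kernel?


Kernel = preimage of identity
ker(φ) = {x ∈ ℤ : x ≡ 0 (mod 46)} = 46ℤ = {0, ±46, ±92, ...}

ker(φ) = 46ℤ


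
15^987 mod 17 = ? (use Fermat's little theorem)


Fermat's little theorem: if p is prime and gcd(a,p)=1, then a^(p-1) ≡ 1 (mod p)
p = 17 is prime, gcd(15,17) = 1
Reduce exponent: 987 mod 16 = 11
So 15^987 ≡ 15^11 (mod 17)
15^11 mod 17 = 9

15^987 ≡ 9 (mod 17)


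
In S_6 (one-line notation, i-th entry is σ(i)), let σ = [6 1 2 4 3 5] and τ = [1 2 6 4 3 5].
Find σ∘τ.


σ∘τ: apply τ first, then σ
1 →τ 1 →σ 6
2 →τ 2 →σ 1
3 →τ 6 →σ 5
4 →τ 4 →σ 4
5 →τ 3 →σ 2
6 →τ 5 →σ 3

σ∘τ = [6 1 5 4 2 3]


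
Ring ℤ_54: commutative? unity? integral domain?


ℤ_54 is a commutative ring with unity 1; 54 = 2×27 is composite, so 2·27 ≡ 0 gives zero divisors (not an integral domain)
Commutative: Yes
Integral domain: No
Has unity: Yes

ℤ_54: Commutative=Yes, Unity=Yes


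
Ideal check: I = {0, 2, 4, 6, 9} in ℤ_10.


Check ideal conditions for I = {0, 2, 4, 6, 9} in ℤ_10:
(1) I is an additive subgroup? No
(2) For r ∈ ℤ_10 and a ∈ I: r·a ∈ I? No  [counterexample: r=2, a=4, r·a mod 10 = 8 ∉ I]

No, I is not an ideal of ℤ_10


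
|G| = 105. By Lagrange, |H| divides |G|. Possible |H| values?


Lagrange's theorem: |H| divides |G|
|G| = 105
Divisors of 105: 1, 3, 5, 7, 15, 21, 35, 105

Possible subgroup orders: {1, 3, 5, 7, 15, 21, 35, 105}


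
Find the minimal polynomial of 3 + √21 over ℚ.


Let α = 3 + √21. Then α - 3 = √21, so (α - 3)² = 21, giving α² - 6α - 12 = 0. Degree 2 and α ∉ ℚ, so this is the minimal polynomial.

Minimal polynomial: x² - 6x - 12


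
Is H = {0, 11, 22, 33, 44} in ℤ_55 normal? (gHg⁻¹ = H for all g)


H = {0, 11, 22, 33, 44} in ℤ_55
ℤ_55 is abelian; every subgroup of an abelian group is normal

Yes, normal subgroup


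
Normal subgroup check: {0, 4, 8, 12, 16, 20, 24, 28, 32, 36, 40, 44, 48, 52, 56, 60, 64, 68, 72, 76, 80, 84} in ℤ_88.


H = {0, 4, 8, 12, 16, 20, 24, 28, 32, 36, 40, 44, 48, 52, 56, 60, 64, 68, 72, 76, 80, 84} in ℤ_88
ℤ_88 is abelian; every subgroup of an abelian group is normal

Yes, normal subgroup


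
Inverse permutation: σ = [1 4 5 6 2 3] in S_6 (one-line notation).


To find σ⁻¹, swap domain and range:
σ(1) = 1 → σ⁻¹(1) = 1
σ(2) = 4 → σ⁻¹(4) = 2
σ(3) = 5 → σ⁻¹(5) = 3
σ(4) = 6 → σ⁻¹(6) = 4
σ(5) = 2 → σ⁻¹(2) = 5
σ(6) = 3 → σ⁻¹(3) = 6

σ⁻¹ = [1 5 6 2 3 4]


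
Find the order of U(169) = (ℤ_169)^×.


U(n) is the group of units mod n; |U(n)| = φ(n)
|U(169)| = φ(169) = 156

|U(169) = (ℤ_169)^×| = 156


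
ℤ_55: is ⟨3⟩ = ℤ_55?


g generates ℤ_n iff gcd(g, n) = 1
gcd(3, 55) = 1
Since gcd = 1, 3 is a generator.

Yes, 3 generates ℤ_55


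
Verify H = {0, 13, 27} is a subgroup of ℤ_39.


Subgroup test for H = {0, 13, 27} in (ℤ_39, +):
(1) 0 ∈ H? Yes
(2) Closure: for all a,b ∈ H, (a+b) mod 39 ∈ H? No  [counterexample: 13 + 13 = 26 ∉ H]
(3) Inverses: for all a ∈ H, -a mod 39 ∈ H? No

No, H is not a subgroup of ℤ_39


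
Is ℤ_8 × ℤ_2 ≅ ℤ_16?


Comparing ℤ_8 × ℤ_2 and ℤ_16:
gcd(8,2) = 2 ≠ 1. Max element order in ℤ_8×ℤ_2 is lcm(8,2) = 8 < 16, so it has no element of order 16

No, ℤ_8 × ℤ_2 ≇ ℤ_16


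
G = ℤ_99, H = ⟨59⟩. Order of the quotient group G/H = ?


|⟨59⟩| = n / gcd(59, 99) = 99 / 1 = 99
H is normal (ℤ_99 is abelian).
|G/H| = |G| / |H| = 99 / 99 = 1

|G/H| = 1


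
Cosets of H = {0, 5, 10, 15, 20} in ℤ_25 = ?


H = {0, 5, 10, 15, 20}, |H| = 5
Number of cosets = |G|/|H| = 25/5 = 5
0 + H = {0, 5, 10, 15, 20}
1 + H = {1, 6, 11, 16, 21}
2 + H = {2, 7, 12, 17, 22}
3 + H = {3, 8, 13, 18, 23}
4 + H = {4, 9, 14, 19, 24}

Cosets: 0+H={0,5,10,15,20}; 1+H={1,6,11,16,21}; 2+H={2,7,12,17,22}; 3+H={3,8,13,18,23}; 4+H={4,9,14,19,24}


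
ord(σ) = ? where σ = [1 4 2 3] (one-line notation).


Cycle decomposition: (2 4 3)
Cycle lengths: 3
Order = lcm(3) = 3

ord(σ) = 3


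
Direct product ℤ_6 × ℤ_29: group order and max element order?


|ℤ_6 × ℤ_29| = 6 × 29 = 174
Max element order = lcm(6,29) = 174
Cyclic? Yes (gcd=1)

|ℤ_6×ℤ_29| = 174, max element order = 174


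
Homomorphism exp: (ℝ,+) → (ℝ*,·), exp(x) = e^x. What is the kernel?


Kernel = preimage of identity
ker(exp) = {x ∈ ℝ | e^x = 1} = {0}

ker(exp) = {0}


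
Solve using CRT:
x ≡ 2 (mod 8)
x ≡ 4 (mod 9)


m₁ = 8, m₂ = 9, gcd = 1, so CRT applies. M = m₁·m₂ = 72
Let M₁ = M/m₁ = 9, M₂ = M/m₂ = 8
Find y₁ ≡ M₁⁻¹ (mod m₁): 9⁻¹ ≡ 1 (mod 8)
Find y₂ ≡ M₂⁻¹ (mod m₂): 8⁻¹ ≡ 8 (mod 9)
x = a₁·M₁·y₁ + a₂·M₂·y₂ = 2·9·1 + 4·8·8 = 274
Reduce mod 72: x ≡ 58
Check: 58 mod 8 = 2 ✓, 58 mod 9 = 4 ✓

x ≡ 58 (mod 72)


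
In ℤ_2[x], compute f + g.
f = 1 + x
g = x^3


Add coefficients mod 2:
x^0: 1 + 0 = 1 (mod 2)
x^1: 1 + 0 = 1 (mod 2)
x^2: 0 + 0 = 0 (mod 2)
x^3: 0 + 1 = 1 (mod 2)
Result: 1 + x + x^3

f + g = 1 + x + x^3


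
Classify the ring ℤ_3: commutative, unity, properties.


ℤ_3 is a commutative ring with unity 1; 3 is prime, so ℤ_3 is a field (hence an integral domain)
Commutative: Yes
Integral domain: Yes
Has unity: Yes

ℤ_3: Commutative=Yes, Unity=Yes


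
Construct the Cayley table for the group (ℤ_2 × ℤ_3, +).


Elements: {(0,0), (0,1), (0,2), (1,0), (1,1), (1,2)}
Operation: componentwise addition mod (2, 3)
Entry (a, b) = ((a₁+b₁) mod 2, (a₂+b₂) mod 3)

Cayley table:
      | (0,0) | (0,1) | (0,2) | (1,0) | (1,1) | (1,2)
(0,0) | (0,0) | (0,1) | (0,2) | (1,0) | (1,1) | (1,2)
(0,1) | (0,1) | (0,2) | (0,0) | (1,1) | (1,2) | (1,0)
(0,2) | (0,2) | (0,0) | (0,1) | (1,2) | (1,0) | (1,1)
(1,0) | (1,0) | (1,1) | (1,2) | (0,0) | (0,1) | (0,2)
(1,1) | (1,1) | (1,2) | (1,0) | (0,1) | (0,2) | (0,0)
(1,2) | (1,2) | (1,0) | (1,1) | (0,2) | (0,0) | (0,1)


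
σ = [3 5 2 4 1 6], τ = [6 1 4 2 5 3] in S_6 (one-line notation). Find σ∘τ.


σ∘τ: apply τ first, then σ
1 →τ 6 →σ 6
2 →τ 1 →σ 3
3 →τ 4 →σ 4
4 →τ 2 →σ 5
5 →τ 5 →σ 1
6 →τ 3 →σ 2

σ∘τ = [6 3 4 5 1 2]


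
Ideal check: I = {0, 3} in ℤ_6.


Check ideal conditions for I = {0, 3} in ℤ_6:
(1) I is an additive subgroup? Yes
(2) For r ∈ ℤ_6 and a ∈ I: r·a ∈ I? Yes

Yes, I is an ideal of ℤ_6


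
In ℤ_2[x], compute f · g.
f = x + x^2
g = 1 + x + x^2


Expand and collect like terms; reduce coefficients mod 2:
x^0: 0·1 = 0 ≡ 0 (mod 2)
x^1: 0·1 + 1·1 = 1 ≡ 1 (mod 2)
x^2: 0·1 + 1·1 + 1·1 = 2 ≡ 0 (mod 2)
x^3: 1·1 + 1·1 = 2 ≡ 0 (mod 2)
x^4: 1·1 = 1 ≡ 1 (mod 2)
Result: x + x^4

f · g = x + x^4


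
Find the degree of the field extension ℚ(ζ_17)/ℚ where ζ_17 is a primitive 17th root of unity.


[ℚ(ζ_n):ℚ] = deg Φ_n(x) = φ(n). Here φ(17) = 16

[ℚ(ζ_17)/ℚ where ζ_17 is a primitive 17th root of unity] = 16


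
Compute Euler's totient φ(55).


Factor n: 55 = 5 × 11
φ(n) = n · ∏(1 - 1/p) over distinct primes p | n
φ(55) = 55 · (1 - 1/5) · (1 - 1/11) = 40

φ(55) = 40


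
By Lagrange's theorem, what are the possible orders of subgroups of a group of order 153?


Lagrange's theorem: |H| divides |G|
|G| = 153
Divisors of 153: 1, 3, 9, 17, 51, 153

Possible subgroup orders: {1, 3, 9, 17, 51, 153}


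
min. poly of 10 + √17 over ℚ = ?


Let α = 10 + √17. Then α - 10 = √17, so (α - 10)² = 17, giving α² - 20α + 83 = 0. Degree 2 and α ∉ ℚ, so this is the minimal polynomial.

Minimal polynomial: x² - 20x + 83


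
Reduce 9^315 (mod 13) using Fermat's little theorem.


Fermat's little theorem: if p is prime and gcd(a,p)=1, then a^(p-1) ≡ 1 (mod p)
p = 13 is prime, gcd(9,13) = 1
Reduce exponent: 315 mod 12 = 3
So 9^315 ≡ 9^3 (mod 13)
9^3 mod 13 = 1

9^315 ≡ 1 (mod 13)


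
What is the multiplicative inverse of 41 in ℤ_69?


Use the extended Euclidean algorithm to write 1 = 41·s + 69·t; then s mod 69 is the inverse.
Euclidean algorithm:
  41 = 0·69 + 41
  69 = 1·41 + 28
  41 = 1·28 + 13
  28 = 2·13 + 2
  13 = 6·2 + 1
  2 = 2·1 + 0
gcd(41,69) = 1
Back-substitution gives: 41·(32) + 69·(-19) = 1
So 41⁻¹ ≡ 32 ≡ 32 (mod 69)
Check: 41 × 32 = 1312 ≡ 1 (mod 69) ✓

41⁻¹ ≡ 32 (mod 69)


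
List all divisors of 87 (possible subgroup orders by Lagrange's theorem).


Lagrange's theorem: |H| divides |G|
|G| = 87
Divisors of 87: 1, 3, 29, 87

Possible subgroup orders: {1, 3, 29, 87}


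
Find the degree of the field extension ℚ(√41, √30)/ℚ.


[ℚ(√41,√30):ℚ] = [ℚ(√41,√30):ℚ(√41)]·[ℚ(√41):ℚ] = 2·2 = 4

[ℚ(√41, √30)/ℚ] = 4


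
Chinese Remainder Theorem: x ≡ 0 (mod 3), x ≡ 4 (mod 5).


m₁ = 3, m₂ = 5, gcd = 1, so CRT applies. M = m₁·m₂ = 15
Let M₁ = M/m₁ = 5, M₂ = M/m₂ = 3
Find y₁ ≡ M₁⁻¹ (mod m₁): 5⁻¹ ≡ 2 (mod 3)
Find y₂ ≡ M₂⁻¹ (mod m₂): 3⁻¹ ≡ 2 (mod 5)
x = a₁·M₁·y₁ + a₂·M₂·y₂ = 0·5·2 + 4·3·2 = 24
Reduce mod 15: x ≡ 9
Check: 9 mod 3 = 0 ✓, 9 mod 5 = 4 ✓

x ≡ 9 (mod 15)


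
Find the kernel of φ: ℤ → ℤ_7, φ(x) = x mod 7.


Kernel = preimage of identity
ker(φ) = {x ∈ ℤ : x ≡ 0 (mod 7)} = 7ℤ = {0, ±7, ±14, ...}

ker(φ) = 7ℤ


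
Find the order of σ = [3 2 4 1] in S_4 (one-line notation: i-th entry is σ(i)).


Cycle decomposition: (1 3 4)
Cycle lengths: 3
Order = lcm(3) = 3

ord(σ) = 3


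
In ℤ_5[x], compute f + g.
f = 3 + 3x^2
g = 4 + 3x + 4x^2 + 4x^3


Add coefficients mod 5:
x^0: 3 + 4 = 2 (mod 5)
x^1: 0 + 3 = 3 (mod 5)
x^2: 3 + 4 = 2 (mod 5)
x^3: 0 + 4 = 4 (mod 5)
Result: 2 + 3x + 2x^2 + 4x^3

f + g = 2 + 3x + 2x^2 + 4x^3


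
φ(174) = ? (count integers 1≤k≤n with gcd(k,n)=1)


Factor n: 174 = 2 × 3 × 29
φ(n) = n · ∏(1 - 1/p) over distinct primes p | n
φ(174) = 174 · (1 - 1/2) · (1 - 1/3) · (1 - 1/29) = 56

φ(174) = 56


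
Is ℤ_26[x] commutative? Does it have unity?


ℤ_26 has zero divisors (2·13 ≡ 0), and these lift to constant zero divisors in ℤ_26[x]; so not an integral domain
Commutative: Yes
Integral domain: No
Has unity: Yes

ℤ_26[x]: Commutative=Yes, Unity=Yes


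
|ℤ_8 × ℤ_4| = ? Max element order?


|ℤ_8 × ℤ_4| = 8 × 4 = 32
Max element order = lcm(8,4) = 8
Cyclic? No (gcd=4)

|ℤ_8×ℤ_4| = 32, max element order = 8


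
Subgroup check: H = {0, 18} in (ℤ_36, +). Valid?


Subgroup test for H = {0, 18} in (ℤ_36, +):
(1) 0 ∈ H? Yes
(2) Closure: for all a,b ∈ H, (a+b) mod 36 ∈ H? Yes
(3) Inverses: for all a ∈ H, -a mod 36 ∈ H? Yes

Yes, H is a subgroup of ℤ_36


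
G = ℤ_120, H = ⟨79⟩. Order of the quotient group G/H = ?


|⟨79⟩| = n / gcd(79, 120) = 120 / 1 = 120
H is normal (ℤ_120 is abelian).
|G/H| = |G| / |H| = 120 / 120 = 1

|G/H| = 1


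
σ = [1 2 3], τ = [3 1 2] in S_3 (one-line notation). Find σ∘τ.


σ∘τ: apply τ first, then σ
1 →τ 3 →σ 3
2 →τ 1 →σ 1
3 →τ 2 →σ 2

σ∘τ = [3 1 2]


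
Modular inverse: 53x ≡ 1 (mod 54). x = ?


Use the extended Euclidean algorithm to write 1 = 53·s + 54·t; then s mod 54 is the inverse.
Euclidean algorithm:
  53 = 0·54 + 53
  54 = 1·53 + 1
  53 = 53·1 + 0
gcd(53,54) = 1
Back-substitution gives: 53·(-1) + 54·(1) = 1
So 53⁻¹ ≡ -1 ≡ 53 (mod 54)
Check: 53 × 53 = 2809 ≡ 1 (mod 54) ✓

53⁻¹ ≡ 53 (mod 54)


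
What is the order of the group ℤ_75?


ℤ_n has n elements.

|ℤ_75| = 75


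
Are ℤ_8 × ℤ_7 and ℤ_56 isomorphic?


Comparing ℤ_8 × ℤ_7 and ℤ_56:
gcd(8,7) = 1, so ℤ_8 × ℤ_7 ≅ ℤ_56 (CRT)

Yes, ℤ_8 × ℤ_7 ≅ ℤ_56


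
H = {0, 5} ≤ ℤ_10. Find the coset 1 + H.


1 + H = {1 + h (mod 10) : h ∈ H}
1+0=1, 1+5=6

1 + H = {1, 6}


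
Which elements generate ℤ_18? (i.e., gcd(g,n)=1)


g generates ℤ_n iff gcd(g,n) = 1
Prime factors of 18: 2, 3
Generators are g ∈ {1,...,17} not divisible by any of these primes.
Generators: {1, 5, 7, 11, 13, 17}
Number of generators = φ(18) = 6

Generators of ℤ_18 = {1, 5, 7, 11, 13, 17}


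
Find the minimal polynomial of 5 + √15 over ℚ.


Let α = 5 + √15. Then α - 5 = √15, so (α - 5)² = 15, giving α² - 10α + 10 = 0. Degree 2 and α ∉ ℚ, so this is the minimal polynomial.

Minimal polynomial: x² - 10x + 10


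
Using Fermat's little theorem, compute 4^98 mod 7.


Fermat's little theorem: if p is prime and gcd(a,p)=1, then a^(p-1) ≡ 1 (mod p)
p = 7 is prime, gcd(4,7) = 1
Reduce exponent: 98 mod 6 = 2
So 4^98 ≡ 4^2 (mod 7)
4^2 mod 7 = 2

4^98 ≡ 2 (mod 7)


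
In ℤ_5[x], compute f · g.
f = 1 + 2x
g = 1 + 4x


Expand and collect like terms; reduce coefficients mod 5:
x^0: 1·1 = 1 ≡ 1 (mod 5)
x^1: 1·4 + 2·1 = 6 ≡ 1 (mod 5)
x^2: 2·4 = 8 ≡ 3 (mod 5)
Result: 1 + x + 3x^2

f · g = 1 + x + 3x^2


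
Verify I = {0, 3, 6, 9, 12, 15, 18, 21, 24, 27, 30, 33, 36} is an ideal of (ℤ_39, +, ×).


Check ideal conditions for I = {0, 3, 6, 9, 12, 15, 18, 21, 24, 27, 30, 33, 36} in ℤ_39:
(1) I is an additive subgroup? Yes
(2) For r ∈ ℤ_39 and a ∈ I: r·a ∈ I? Yes

Yes, I is an ideal of ℤ_39


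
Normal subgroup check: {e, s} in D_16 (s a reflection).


H = {e, s} in D_16 (s a reflection)
r·s·r⁻¹ = sr⁻² ≠ s for n ≥ 3, so {e, s} is not closed under conjugation

No, not a normal subgroup


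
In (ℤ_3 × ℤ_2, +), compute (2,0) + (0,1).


Operation: componentwise addition mod (3, 2)
(2,0) + (0,1) = ((a₁+b₁) mod 3, (a₂+b₂) mod 2) with a = (2,0), b = (0,1)

(2,0) + (0,1) = (2,1)


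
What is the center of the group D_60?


Z(G) = {g ∈ G | gx = xg for all x ∈ G}
For even n, Z(D_n) = {e, r^(n/2)}: the 180° rotation r^30 commutes with every reflection and rotation

Z(D_60) = {e, r^30}


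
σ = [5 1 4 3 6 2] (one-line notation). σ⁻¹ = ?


To find σ⁻¹, swap domain and range:
σ(1) = 5 → σ⁻¹(5) = 1
σ(2) = 1 → σ⁻¹(1) = 2
σ(3) = 4 → σ⁻¹(4) = 3
σ(4) = 3 → σ⁻¹(3) = 4
σ(5) = 6 → σ⁻¹(6) = 5
σ(6) = 2 → σ⁻¹(2) = 6

σ⁻¹ = [2 6 4 3 1 5]


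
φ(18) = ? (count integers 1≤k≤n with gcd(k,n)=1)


φ(n) = count of k ∈ {1,...,n} with gcd(k,n)=1
Coprimes to 18: {1, 5, 7, 11, 13, 17}
Count: 6

φ(18) = 6


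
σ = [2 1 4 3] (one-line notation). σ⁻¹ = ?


To find σ⁻¹, swap domain and range:
σ(1) = 2 → σ⁻¹(2) = 1
σ(2) = 1 → σ⁻¹(1) = 2
σ(3) = 4 → σ⁻¹(4) = 3
σ(4) = 3 → σ⁻¹(3) = 4

σ⁻¹ = [2 1 4 3]


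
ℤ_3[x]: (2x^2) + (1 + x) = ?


Add coefficients mod 3:
x^0: 0 + 1 = 1 (mod 3)
x^1: 0 + 1 = 1 (mod 3)
x^2: 2 + 0 = 2 (mod 3)
Result: 1 + x + 2x^2

f + g = 1 + x + 2x^2


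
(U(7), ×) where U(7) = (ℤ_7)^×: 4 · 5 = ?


Operation: multiplication mod 7
4 · 5 = (a × b) mod 7 with a = 4, b = 5

4 · 5 = 6


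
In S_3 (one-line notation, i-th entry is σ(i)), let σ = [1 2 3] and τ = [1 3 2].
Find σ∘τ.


σ∘τ: apply τ first, then σ
1 →τ 1 →σ 1
2 →τ 3 →σ 3
3 →τ 2 →σ 2

σ∘τ = [1 3 2]


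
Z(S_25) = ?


Z(G) = {g ∈ G | gx = xg for all x ∈ G}
S_n is non-abelian for n ≥ 3; Z(S_25) is trivial

Z(S_25) = {e}


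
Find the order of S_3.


|S_n| = n! (number of permutations of n symbols)
|S_3| = 3! = 6

|S_3| = 6


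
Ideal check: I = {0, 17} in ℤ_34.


Check ideal conditions for I = {0, 17} in ℤ_34:
(1) I is an additive subgroup? Yes
(2) For r ∈ ℤ_34 and a ∈ I: r·a ∈ I? Yes

Yes, I is an ideal of ℤ_34


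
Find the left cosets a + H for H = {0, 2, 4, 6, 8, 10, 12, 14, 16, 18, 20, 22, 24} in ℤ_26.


H = {0, 2, 4, 6, 8, 10, 12, 14, 16, 18, 20, 22, 24}, |H| = 13
Number of cosets = |G|/|H| = 26/13 = 2
0 + H = {0, 2, 4, 6, 8, 10, 12, 14, 16, 18, 20, 22, 24}
1 + H = {1, 3, 5, 7, 9, 11, 13, 15, 17, 19, 21, 23, 25}

Cosets: 0+H={0,2,4,6,8,10,12,14,16,18,20,22,24}; 1+H={1,3,5,7,9,11,13,15,17,19,21,23,25}


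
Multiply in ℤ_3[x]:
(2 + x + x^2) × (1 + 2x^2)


Expand and collect like terms; reduce coefficients mod 3:
x^0: 2·1 = 2 ≡ 2 (mod 3)
x^1: 2·0 + 1·1 = 1 ≡ 1 (mod 3)
x^2: 2·2 + 1·0 + 1·1 = 5 ≡ 2 (mod 3)
x^3: 1·2 + 1·0 = 2 ≡ 2 (mod 3)
x^4: 1·2 = 2 ≡ 2 (mod 3)
Result: 2 + x + 2x^2 + 2x^3 + 2x^4

f · g = 2 + x + 2x^2 + 2x^3 + 2x^4


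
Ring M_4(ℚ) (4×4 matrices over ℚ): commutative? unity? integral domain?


Matrix multiplication is non-commutative for n ≥ 2; the identity matrix I is the unity; singular matrices give zero divisors, so not an integral domain
Commutative: No
Integral domain: No
Has unity: Yes

M_4(ℚ) (4×4 matrices over ℚ): Commutative=No, Unity=Yes


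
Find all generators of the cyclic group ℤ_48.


g generates ℤ_n iff gcd(g,n) = 1
Prime factors of 48: 2, 3
Generators are g ∈ {1,...,47} not divisible by any of these primes.
Generators: {1, 5, 7, 11, 13, 17, 19, 23, 25, 29, 31, 35, 37, 41, 43, 47}
Number of generators = φ(48) = 16

Generators of ℤ_48 = {1, 5, 7, 11, 13, 17, 19, 23, 25, 29, 31, 35, 37, 41, 43, 47}


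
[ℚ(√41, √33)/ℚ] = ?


[ℚ(√41,√33):ℚ] = [ℚ(√41,√33):ℚ(√41)]·[ℚ(√41):ℚ] = 2·2 = 4

[ℚ(√41, √33)/ℚ] = 4


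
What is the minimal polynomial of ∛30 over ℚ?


∛30 satisfies x³ - 30 = 0, irreducible over ℚ (no rational root; 30 is not a perfect cube)

Minimal polynomial: x³ - 30


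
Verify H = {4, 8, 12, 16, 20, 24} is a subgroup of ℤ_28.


Subgroup test for H = {4, 8, 12, 16, 20, 24} in (ℤ_28, +):
(1) 0 ∈ H? No
(2) Closure: for all a,b ∈ H, (a+b) mod 28 ∈ H? No  [counterexample: 4 + 24 = 0 ∉ H]
(3) Inverses: for all a ∈ H, -a mod 28 ∈ H? Yes

No, H is not a subgroup of ℤ_28


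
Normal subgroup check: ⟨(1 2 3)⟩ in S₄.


H = ⟨(1 2 3)⟩ in S₄
(1 4)(1 2 3)(1 4)⁻¹ = (4 2 3) ∉ ⟨(1 2 3)⟩

No, not a normal subgroup


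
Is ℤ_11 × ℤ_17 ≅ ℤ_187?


Comparing ℤ_11 × ℤ_17 and ℤ_187:
gcd(11,17) = 1, so ℤ_11 × ℤ_17 ≅ ℤ_187 (CRT)

Yes, ℤ_11 × ℤ_17 ≅ ℤ_187


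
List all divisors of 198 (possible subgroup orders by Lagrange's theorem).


Lagrange's theorem: |H| divides |G|
|G| = 198
Divisors of 198: 1, 2, 3, 6, 9, 11, 18, 22, 33, 66, 99, 198

Possible subgroup orders: {1, 2, 3, 6, 9, 11, 18, 22, 33, 66, 99, 198}


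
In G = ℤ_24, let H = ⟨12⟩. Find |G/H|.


|⟨12⟩| = n / gcd(12, 24) = 24 / 12 = 2
H is normal (ℤ_24 is abelian).
|G/H| = |G| / |H| = 24 / 2 = 12

|G/H| = 12


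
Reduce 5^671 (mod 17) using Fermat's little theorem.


Fermat's little theorem: if p is prime and gcd(a,p)=1, then a^(p-1) ≡ 1 (mod p)
p = 17 is prime, gcd(5,17) = 1
Reduce exponent: 671 mod 16 = 15
So 5^671 ≡ 5^15 (mod 17)
5^15 mod 17 = 7

5^671 ≡ 7 (mod 17)


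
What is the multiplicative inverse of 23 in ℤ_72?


Use the extended Euclidean algorithm to write 1 = 23·s + 72·t; then s mod 72 is the inverse.
Euclidean algorithm:
  23 = 0·72 + 23
  72 = 3·23 + 3
  23 = 7·3 + 2
  3 = 1·2 + 1
  2 = 2·1 + 0
gcd(23,72) = 1
Back-substitution gives: 23·(-25) + 72·(8) = 1
So 23⁻¹ ≡ -25 ≡ 47 (mod 72)
Check: 23 × 47 = 1081 ≡ 1 (mod 72) ✓

23⁻¹ ≡ 47 (mod 72)


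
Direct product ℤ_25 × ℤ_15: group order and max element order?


|ℤ_25 × ℤ_15| = 25 × 15 = 375
Max element order = lcm(25,15) = 75
Cyclic? No (gcd=5)

|ℤ_25×ℤ_15| = 375, max element order = 75


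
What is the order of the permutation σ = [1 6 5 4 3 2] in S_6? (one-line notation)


Cycle decomposition: (2 6) (3 5)
Cycle lengths: 2, 2
Order = lcm(2, 2) = 2

ord(σ) = 2


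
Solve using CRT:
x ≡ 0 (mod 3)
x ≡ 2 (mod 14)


m₁ = 3, m₂ = 14, gcd = 1, so CRT applies. M = m₁·m₂ = 42
Let M₁ = M/m₁ = 14, M₂ = M/m₂ = 3
Find y₁ ≡ M₁⁻¹ (mod m₁): 14⁻¹ ≡ 2 (mod 3)
Find y₂ ≡ M₂⁻¹ (mod m₂): 3⁻¹ ≡ 5 (mod 14)
x = a₁·M₁·y₁ + a₂·M₂·y₂ = 0·14·2 + 2·3·5 = 30
Reduce mod 42: x ≡ 30
Check: 30 mod 3 = 0 ✓, 30 mod 14 = 2 ✓

x ≡ 30 (mod 42)


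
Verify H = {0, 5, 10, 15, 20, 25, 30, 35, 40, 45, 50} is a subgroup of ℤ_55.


Subgroup test for H = {0, 5, 10, 15, 20, 25, 30, 35, 40, 45, 50} in (ℤ_55, +):
(1) 0 ∈ H? Yes
(2) Closure: for all a,b ∈ H, (a+b) mod 55 ∈ H? Yes
(3) Inverses: for all a ∈ H, -a mod 55 ∈ H? Yes

Yes, H is a subgroup of ℤ_55


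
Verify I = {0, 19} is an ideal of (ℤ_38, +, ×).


Check ideal conditions for I = {0, 19} in ℤ_38:
(1) I is an additive subgroup? Yes
(2) For r ∈ ℤ_38 and a ∈ I: r·a ∈ I? Yes

Yes, I is an ideal of ℤ_38


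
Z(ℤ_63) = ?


Z(G) = {g ∈ G | gx = xg for all x ∈ G}
ℤ_63 is abelian, so Z(G) = G

Z(ℤ_63) = ℤ_63


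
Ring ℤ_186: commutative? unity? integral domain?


ℤ_186 is a commutative ring with unity 1; 186 = 2×93 is composite, so 2·93 ≡ 0 gives zero divisors (not an integral domain)
Commutative: Yes
Integral domain: No
Has unity: Yes

ℤ_186: Commutative=Yes, Unity=Yes


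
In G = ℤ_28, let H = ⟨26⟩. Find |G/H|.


|⟨26⟩| = n / gcd(26, 28) = 28 / 2 = 14
H is normal (ℤ_28 is abelian).
|G/H| = |G| / |H| = 28 / 14 = 2

|G/H| = 2


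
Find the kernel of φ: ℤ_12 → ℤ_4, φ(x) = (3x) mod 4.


Kernel = preimage of identity
ker(φ) = {x ∈ ℤ_12 : 3x ≡ 0 (mod 4)}. Since 4 | 12, φ is well-defined. The kernel is the cyclic subgroup ⟨4⟩ of ℤ_12 (order 3), i.e. {0, 4, 8}

ker(φ) = {0, 4, 8}


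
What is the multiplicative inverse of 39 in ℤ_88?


Use the extended Euclidean algorithm to write 1 = 39·s + 88·t; then s mod 88 is the inverse.
Euclidean algorithm:
  39 = 0·88 + 39
  88 = 2·39 + 10
  39 = 3·10 + 9
  10 = 1·9 + 1
  9 = 9·1 + 0
gcd(39,88) = 1
Back-substitution gives: 39·(-9) + 88·(4) = 1
So 39⁻¹ ≡ -9 ≡ 79 (mod 88)
Check: 39 × 79 = 3081 ≡ 1 (mod 88) ✓

39⁻¹ ≡ 79 (mod 88)


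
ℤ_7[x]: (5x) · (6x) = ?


Expand and collect like terms; reduce coefficients mod 7:
x^0: 0·0 = 0 ≡ 0 (mod 7)
x^1: 0·6 + 5·0 = 0 ≡ 0 (mod 7)
x^2: 5·6 = 30 ≡ 2 (mod 7)
Result: 2x^2

f · g = 2x^2


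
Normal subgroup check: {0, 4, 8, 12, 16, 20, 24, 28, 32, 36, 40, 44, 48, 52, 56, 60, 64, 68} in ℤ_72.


H = {0, 4, 8, 12, 16, 20, 24, 28, 32, 36, 40, 44, 48, 52, 56, 60, 64, 68} in ℤ_72
ℤ_72 is abelian; every subgroup of an abelian group is normal

Yes, normal subgroup


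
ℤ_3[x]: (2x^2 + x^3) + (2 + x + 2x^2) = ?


Add coefficients mod 3:
x^0: 0 + 2 = 2 (mod 3)
x^1: 0 + 1 = 1 (mod 3)
x^2: 2 + 2 = 1 (mod 3)
x^3: 1 + 0 = 1 (mod 3)
Result: 2 + x + x^2 + x^3

f + g = 2 + x + x^2 + x^3


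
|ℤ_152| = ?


ℤ_n has n elements.

|ℤ_152| = 152


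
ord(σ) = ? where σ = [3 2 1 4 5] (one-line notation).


Cycle decomposition: (1 3)
Cycle lengths: 2
Order = lcm(2) = 2

ord(σ) = 2


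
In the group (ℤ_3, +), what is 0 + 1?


Operation: addition mod 3
0 + 1 = (a + b) mod 3 with a = 0, b = 1

0 + 1 = 1


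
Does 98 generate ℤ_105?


g generates ℤ_n iff gcd(g, n) = 1
gcd(98, 105) = 7
Since gcd = 7 ≠ 1, ⟨98⟩ has order 15 < 105, so 98 is not a generator.

No, 98 does not generate ℤ_105


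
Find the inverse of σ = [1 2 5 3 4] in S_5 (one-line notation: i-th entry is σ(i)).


To find σ⁻¹, swap domain and range:
σ(1) = 1 → σ⁻¹(1) = 1
σ(2) = 2 → σ⁻¹(2) = 2
σ(3) = 5 → σ⁻¹(5) = 3
σ(4) = 3 → σ⁻¹(3) = 4
σ(5) = 4 → σ⁻¹(4) = 5

σ⁻¹ = [1 2 4 5 3]


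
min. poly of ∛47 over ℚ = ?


∛47 satisfies x³ - 47 = 0, irreducible over ℚ (no rational root; 47 is not a perfect cube)

Minimal polynomial: x³ - 47


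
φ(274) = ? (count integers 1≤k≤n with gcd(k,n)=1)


Factor n: 274 = 2 × 137
φ(n) = n · ∏(1 - 1/p) over distinct primes p | n
φ(274) = 274 · (1 - 1/2) · (1 - 1/137) = 136

φ(274) = 136


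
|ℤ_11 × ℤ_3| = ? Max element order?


|ℤ_11 × ℤ_3| = 11 × 3 = 33
Max element order = lcm(11,3) = 33
Cyclic? Yes (gcd=1)

|ℤ_11×ℤ_3| = 33, max element order = 33


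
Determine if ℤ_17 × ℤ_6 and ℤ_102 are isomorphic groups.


Comparing ℤ_17 × ℤ_6 and ℤ_102:
gcd(17,6) = 1, so ℤ_17 × ℤ_6 ≅ ℤ_102 (CRT)

Yes, ℤ_17 × ℤ_6 ≅ ℤ_102


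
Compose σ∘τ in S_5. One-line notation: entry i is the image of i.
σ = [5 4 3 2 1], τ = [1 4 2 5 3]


σ∘τ: apply τ first, then σ
1 →τ 1 →σ 5
2 →τ 4 →σ 2
3 →τ 2 →σ 4
4 →τ 5 →σ 1
5 →τ 3 →σ 3

σ∘τ = [5 2 4 1 3]


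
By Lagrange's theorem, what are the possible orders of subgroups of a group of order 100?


Lagrange's theorem: |H| divides |G|
|G| = 100
Divisors of 100: 1, 2, 4, 5, 10, 20, 25, 50, 100

Possible subgroup orders: {1, 2, 4, 5, 10, 20, 25, 50, 100}


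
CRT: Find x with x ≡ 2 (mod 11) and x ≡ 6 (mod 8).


m₁ = 11, m₂ = 8, gcd = 1, so CRT applies. M = m₁·m₂ = 88
Let M₁ = M/m₁ = 8, M₂ = M/m₂ = 11
Find y₁ ≡ M₁⁻¹ (mod m₁): 8⁻¹ ≡ 7 (mod 11)
Find y₂ ≡ M₂⁻¹ (mod m₂): 11⁻¹ ≡ 3 (mod 8)
x = a₁·M₁·y₁ + a₂·M₂·y₂ = 2·8·7 + 6·11·3 = 310
Reduce mod 88: x ≡ 46
Check: 46 mod 11 = 2 ✓, 46 mod 8 = 6 ✓

x ≡ 46 (mod 88)


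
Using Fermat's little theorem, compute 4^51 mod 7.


Fermat's little theorem: if p is prime and gcd(a,p)=1, then a^(p-1) ≡ 1 (mod p)
p = 7 is prime, gcd(4,7) = 1
Reduce exponent: 51 mod 6 = 3
So 4^51 ≡ 4^3 (mod 7)
4^3 mod 7 = 1

4^51 ≡ 1 (mod 7)


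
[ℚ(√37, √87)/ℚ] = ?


[ℚ(√37,√87):ℚ] = [ℚ(√37,√87):ℚ(√37)]·[ℚ(√37):ℚ] = 2·2 = 4

[ℚ(√37, √87)/ℚ] = 4


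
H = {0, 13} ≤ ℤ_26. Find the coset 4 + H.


4 + H = {4 + h (mod 26) : h ∈ H}
4+0=4, 4+13=17

4 + H = {4, 17}


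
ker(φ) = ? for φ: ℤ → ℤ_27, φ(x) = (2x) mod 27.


Kernel = preimage of identity
ker(φ) = {x ∈ ℤ : 2x ≡ 0 (mod 27)}. gcd(2,27) = 1, so 2x ≡ 0 (mod 27) ⟺ x ≡ 0 (mod 27/1 = 27). Hence ker(φ) = 27ℤ

ker(φ) = 27ℤ


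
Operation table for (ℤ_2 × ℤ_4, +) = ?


Elements: {(0,0), (0,1), (0,2), (0,3), (1,0), (1,1), (1,2), (1,3)}
Operation: componentwise addition mod (2, 4)
Entry (a, b) = ((a₁+b₁) mod 2, (a₂+b₂) mod 4)

Cayley table:
      | (0,0) | (0,1) | (0,2) | (0,3) | (1,0) | (1,1) | (1,2) | (1,3)
(0,0) | (0,0) | (0,1) | (0,2) | (0,3) | (1,0) | (1,1) | (1,2) | (1,3)
(0,1) | (0,1) | (0,2) | (0,3) | (0,0) | (1,1) | (1,2) | (1,3) | (1,0)
(0,2) | (0,2) | (0,3) | (0,0) | (0,1) | (1,2) | (1,3) | (1,0) | (1,1)
(0,3) | (0,3) | (0,0) | (0,1) | (0,2) | (1,3) | (1,0) | (1,1) | (1,2)
(1,0) | (1,0) | (1,1) | (1,2) | (1,3) | (0,0) | (0,1) | (0,2) | (0,3)
(1,1) | (1,1) | (1,2) | (1,3) | (1,0) | (0,1) | (0,2) | (0,3) | (0,0)
(1,2) | (1,2) | (1,3) | (1,0) | (1,1) | (0,2) | (0,3) | (0,0) | (0,1)
(1,3) | (1,3) | (1,0) | (1,1) | (1,2) | (0,3) | (0,0) | (0,1) | (0,2)


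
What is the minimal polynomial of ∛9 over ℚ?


∛9 satisfies x³ - 9 = 0, irreducible over ℚ (no rational root; 9 is not a perfect cube)

Minimal polynomial: x³ - 9


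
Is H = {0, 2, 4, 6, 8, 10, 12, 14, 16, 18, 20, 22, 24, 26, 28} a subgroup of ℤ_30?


Subgroup test for H = {0, 2, 4, 6, 8, 10, 12, 14, 16, 18, 20, 22, 24, 26, 28} in (ℤ_30, +):
(1) 0 ∈ H? Yes
(2) Closure: for all a,b ∈ H, (a+b) mod 30 ∈ H? Yes
(3) Inverses: for all a ∈ H, -a mod 30 ∈ H? Yes

Yes, H is a subgroup of ℤ_30


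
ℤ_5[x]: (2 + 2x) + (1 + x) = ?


Add coefficients mod 5:
x^0: 2 + 1 = 3 (mod 5)
x^1: 2 + 1 = 3 (mod 5)
Result: 3 + 3x

f + g = 3 + 3x


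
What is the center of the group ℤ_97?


Z(G) = {g ∈ G | gx = xg for all x ∈ G}
ℤ_97 is abelian, so Z(G) = G

Z(ℤ_97) = ℤ_97


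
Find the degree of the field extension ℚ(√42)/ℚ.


√42 has minimal polynomial x² - 42 (irreducible over ℚ since 42 is squarefree)

[ℚ(√42)/ℚ] = 2


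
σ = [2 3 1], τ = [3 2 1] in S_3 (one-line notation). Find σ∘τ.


σ∘τ: apply τ first, then σ
1 →τ 3 →σ 1
2 →τ 2 →σ 3
3 →τ 1 →σ 2

σ∘τ = [1 3 2]


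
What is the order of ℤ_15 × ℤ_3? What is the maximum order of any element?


|ℤ_15 × ℤ_3| = 15 × 3 = 45
Max element order = lcm(15,3) = 15
Cyclic? No (gcd=3)

|ℤ_15×ℤ_3| = 45, max element order = 15


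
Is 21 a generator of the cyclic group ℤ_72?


g generates ℤ_n iff gcd(g, n) = 1
gcd(21, 72) = 3
Since gcd = 3 ≠ 1, ⟨21⟩ has order 24 < 72, so 21 is not a generator.

No, 21 does not generate ℤ_72


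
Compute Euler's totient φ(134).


Factor n: 134 = 2 × 67
φ(n) = n · ∏(1 - 1/p) over distinct primes p | n
φ(134) = 134 · (1 - 1/2) · (1 - 1/67) = 66

φ(134) = 66


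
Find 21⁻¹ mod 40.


Use the extended Euclidean algorithm to write 1 = 21·s + 40·t; then s mod 40 is the inverse.
Euclidean algorithm:
  21 = 0·40 + 21
  40 = 1·21 + 19
  21 = 1·19 + 2
  19 = 9·2 + 1
  2 = 2·1 + 0
gcd(21,40) = 1
Back-substitution gives: 21·(-19) + 40·(10) = 1
So 21⁻¹ ≡ -19 ≡ 21 (mod 40)
Check: 21 × 21 = 441 ≡ 1 (mod 40) ✓

21⁻¹ ≡ 21 (mod 40)


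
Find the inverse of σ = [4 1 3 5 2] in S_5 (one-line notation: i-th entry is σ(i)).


To find σ⁻¹, swap domain and range:
σ(1) = 4 → σ⁻¹(4) = 1
σ(2) = 1 → σ⁻¹(1) = 2
σ(3) = 3 → σ⁻¹(3) = 3
σ(4) = 5 → σ⁻¹(5) = 4
σ(5) = 2 → σ⁻¹(2) = 5

σ⁻¹ = [2 5 3 1 4]


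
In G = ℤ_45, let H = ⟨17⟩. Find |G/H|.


|⟨17⟩| = n / gcd(17, 45) = 45 / 1 = 45
H is normal (ℤ_45 is abelian).
|G/H| = |G| / |H| = 45 / 45 = 1

|G/H| = 1


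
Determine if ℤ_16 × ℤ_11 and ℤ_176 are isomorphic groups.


Comparing ℤ_16 × ℤ_11 and ℤ_176:
gcd(16,11) = 1, so ℤ_16 × ℤ_11 ≅ ℤ_176 (CRT)

Yes, ℤ_16 × ℤ_11 ≅ ℤ_176


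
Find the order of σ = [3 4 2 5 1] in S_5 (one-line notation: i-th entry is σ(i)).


Cycle decomposition: (1 3 2 4 5)
Cycle lengths: 5
Order = lcm(5) = 5

ord(σ) = 5


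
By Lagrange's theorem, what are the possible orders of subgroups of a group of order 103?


Lagrange's theorem: |H| divides |G|
|G| = 103
Divisors of 103: 1, 103

Possible subgroup orders: {1, 103}


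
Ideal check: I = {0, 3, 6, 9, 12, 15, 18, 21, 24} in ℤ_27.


Check ideal conditions for I = {0, 3, 6, 9, 12, 15, 18, 21, 24} in ℤ_27:
(1) I is an additive subgroup? Yes
(2) For r ∈ ℤ_27 and a ∈ I: r·a ∈ I? Yes

Yes, I is an ideal of ℤ_27


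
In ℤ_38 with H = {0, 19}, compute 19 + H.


19 + H = {19 + h (mod 38) : h ∈ H}
19+0=19, 19+19=0
19 + H = {0, 19} = 0 + H

19 + H = {0, 19}


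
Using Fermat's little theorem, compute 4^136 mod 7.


Fermat's little theorem: if p is prime and gcd(a,p)=1, then a^(p-1) ≡ 1 (mod p)
p = 7 is prime, gcd(4,7) = 1
Reduce exponent: 136 mod 6 = 4
So 4^136 ≡ 4^4 (mod 7)
4^4 mod 7 = 4

4^136 ≡ 4 (mod 7)


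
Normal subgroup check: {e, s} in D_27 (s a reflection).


H = {e, s} in D_27 (s a reflection)
r·s·r⁻¹ = sr⁻² ≠ s for n ≥ 3, so {e, s} is not closed under conjugation

No, not a normal subgroup


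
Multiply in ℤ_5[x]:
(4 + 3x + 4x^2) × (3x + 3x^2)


Expand and collect like terms; reduce coefficients mod 5:
x^0: 4·0 = 0 ≡ 0 (mod 5)
x^1: 4·3 + 3·0 = 12 ≡ 2 (mod 5)
x^2: 4·3 + 3·3 + 4·0 = 21 ≡ 1 (mod 5)
x^3: 3·3 + 4·3 = 21 ≡ 1 (mod 5)
x^4: 4·3 = 12 ≡ 2 (mod 5)
Result: 2x + x^2 + x^3 + 2x^4

f · g = 2x + x^2 + x^3 + 2x^4


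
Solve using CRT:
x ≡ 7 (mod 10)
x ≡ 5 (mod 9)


m₁ = 10, m₂ = 9, gcd = 1, so CRT applies. M = m₁·m₂ = 90
Let M₁ = M/m₁ = 9, M₂ = M/m₂ = 10
Find y₁ ≡ M₁⁻¹ (mod m₁): 9⁻¹ ≡ 9 (mod 10)
Find y₂ ≡ M₂⁻¹ (mod m₂): 10⁻¹ ≡ 1 (mod 9)
x = a₁·M₁·y₁ + a₂·M₂·y₂ = 7·9·9 + 5·10·1 = 617
Reduce mod 90: x ≡ 77
Check: 77 mod 10 = 7 ✓, 77 mod 9 = 5 ✓

x ≡ 77 (mod 90)


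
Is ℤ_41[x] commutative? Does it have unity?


ℤ_41 is a field (n prime), so ℤ_41[x] is a commutative integral domain with unity
Commutative: Yes
Integral domain: Yes
Has unity: Yes

ℤ_41[x]: Commutative=Yes, Unity=Yes
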